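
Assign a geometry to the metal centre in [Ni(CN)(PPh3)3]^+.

square planar

Ligand charges: each cyanide is −1; triphenylphosphine is neutral. With an overall charge of +1 the nickel centre must be in the +2 oxidation state.
Ni sits in group 10, so the d-electron count is 10 − 2 = 8.
Coordination number: 4.
Cyanide and triphenylphosphine are strong-field ligands (high in the spectrochemical series).
A 3d d⁸ ion with strong-field ligands gains enough CFSE to favour square planar over tetrahedral.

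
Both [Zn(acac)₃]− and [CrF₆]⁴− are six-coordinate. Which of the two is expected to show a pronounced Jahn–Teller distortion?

[Zn(acac)₃]−: Ligand charges: each acetylacetonate is −1. With an overall charge of −1 the zinc centre must be in the +2 oxidation state. Zinc is a group-12 element; Zn(II) is therefore d¹⁰. The d¹⁰ configuration leaves the e_g set evenly filled (or empty) — no strong Jahn–Teller driving force.
[CrF₆]⁴−: Each fluoride is −1; balancing the −4 overall charge requires Cr(II). Chromium is a group-6 element; Cr(II) is therefore d⁴. Fluoride is a weak-field ligand for a first-row metal, so the complex is high-spin. The t₂g³e_g¹ (high-spin) configuration has an unevenly filled e_g set; the Jahn–Teller theorem predicts a tetragonal distortion (typically axial elongation) to lift the degeneracy.

[CrF₆]⁴−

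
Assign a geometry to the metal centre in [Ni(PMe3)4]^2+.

square planar

Summing ligand charges against the +2 overall charge gives an oxidation state of +2 for nickel.
Ni sits in group 10, so the d-electron count is 10 − 2 = 8.
With 4 monodentate ligands the coordination number is 4.
Trimethylphosphine is a strong-field ligand (high in the spectrochemical series).
A 3d d⁸ ion with strong-field ligands gains enough CFSE to favour square planar over tetrahedral.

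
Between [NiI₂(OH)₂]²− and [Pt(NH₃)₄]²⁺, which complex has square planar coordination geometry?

For [NiI₂(OH)₂]²−: Each iodide is −1; each hydroxide is −1; balancing the −2 overall charge requires Ni(II). Nickel is a group-10 element; Ni(II) is therefore d⁸. Hydroxide and iodide are weak-field ligands. With weak-field ligands the CFSE gain from square planar is small, so a 3d d⁸ ion takes the sterically preferred tetrahedral geometry. → tetrahedral.
For [Pt(NH₃)₄]²⁺: Summing ligand charges against the +2 overall charge gives an oxidation state of +2 for platinum. Platinum is a group-10 element; Pt(II) is therefore d⁸. A 5d d⁸ ion has a large crystal-field splitting; square planar leaves the high-energy d_{x²−y²} orbital empty and maximises CFSE. → square planar.

[Pt(NH₃)₄]²⁺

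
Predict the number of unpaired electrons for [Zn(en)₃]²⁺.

0

Ligand charges: ethylenediamine is neutral. With an overall charge of +2 the zinc centre must be in the +2 oxidation state.
Group 12 minus oxidation state 2 gives a d¹⁰ configuration.
Counting donor atoms: 3×ethylenediamine (bidentate) → 6 donors. Coordination number = 6.
In an octahedral field the d¹⁰ configuration is t₂g⁶e_g⁴, giving 0 unpaired electrons.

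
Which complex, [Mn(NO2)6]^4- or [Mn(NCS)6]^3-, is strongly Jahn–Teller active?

[Mn(NCS)6]^3-

[Mn(NO2)6]^4-: Each nitro (N-bound nitrite) is −1; balancing the −4 overall charge requires Mn(II). Manganese is a group-7 element; Mn(II) is therefore d⁵. Nitro (N-bound nitrite) is a strong-field ligand (high in the spectrochemical series) for a first-row metal, so the complex is low-spin. The d⁵ configuration leaves the e_g set evenly filled (or empty) — no strong Jahn–Teller driving force.
[Mn(NCS)6]^3-: Ligand charges: each isothiocyanate is −1. With an overall charge of −3 the manganese centre must be in the +3 oxidation state. Manganese is a group-7 element; Mn(III) is therefore d⁴. Isothiocyanate is a weak-field ligand for a first-row metal, so the complex is high-spin. The t₂g³e_g¹ (high-spin) configuration has an unevenly filled e_g set; the Jahn–Teller theorem predicts a tetragonal distortion (typically axial elongation) to lift the degeneracy.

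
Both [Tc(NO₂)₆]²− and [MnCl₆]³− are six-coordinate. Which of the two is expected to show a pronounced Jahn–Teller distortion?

[MnCl₆]³−

[Tc(NO₂)₆]²−: Each nitro (N-bound nitrite) is −1; balancing the −2 overall charge requires Tc(IV). Technetium is a group-7 element; Tc(IV) is therefore d³. The d³ configuration leaves the e_g set evenly filled (or empty) — no strong Jahn–Teller driving force.
[MnCl₆]³−: Each chloride is −1; balancing the −3 overall charge requires Mn(III). Mn sits in group 7, so the d-electron count is 7 − 3 = 4. Chloride is a weak-field ligand for a first-row metal, so the complex is high-spin. The t₂g³e_g¹ (high-spin) configuration has an unevenly filled e_g set; the Jahn–Teller theorem predicts a tetragonal distortion (typically axial elongation) to lift the degeneracy.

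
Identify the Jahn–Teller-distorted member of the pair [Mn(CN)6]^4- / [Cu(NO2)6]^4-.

[Cu(NO2)6]^4-

[Mn(CN)6]^4-: Summing ligand charges against the −4 overall charge gives an oxidation state of +2 for manganese. Mn sits in group 7, so the d-electron count is 7 − 2 = 5. Cyanide is a strong-field ligand (high in the spectrochemical series) for a first-row metal, so the complex is low-spin. The d⁵ configuration leaves the e_g set evenly filled (or empty) — no strong Jahn–Teller driving force.
[Cu(NO2)6]^4-: Summing ligand charges against the −4 overall charge gives an oxidation state of +2 for copper. Cu sits in group 11, so the d-electron count is 11 − 2 = 9. The t₂g⁶e_g³ configuration has an unevenly filled e_g set; the Jahn–Teller theorem predicts a tetragonal distortion (typically axial elongation) to lift the degeneracy.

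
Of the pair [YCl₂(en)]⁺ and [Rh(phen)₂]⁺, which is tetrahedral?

For [YCl₂(en)]⁺: Summing ligand charges against the +1 overall charge gives an oxidation state of +3 for yttrium. Y sits in group 3, so the d-electron count is 3 − 3 = 0. A d⁰ ion has no crystal-field stabilisation preference between square planar and tetrahedral, so four ligands adopt the sterically favoured tetrahedral geometry. → tetrahedral.
For [Rh(phen)₂]⁺: 1,10-phenanthroline is neutral; balancing the +1 overall charge requires Rh(I). Rh sits in group 9, so the d-electron count is 9 − 1 = 8. A 4d d⁸ ion has a large crystal-field splitting; square planar leaves the high-energy d_{x²−y²} orbital empty and maximises CFSE. → square planar.

[YCl₂(en)]⁺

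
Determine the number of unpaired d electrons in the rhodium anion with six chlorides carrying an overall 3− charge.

0 unpaired electrons

Each chloride is −1; balancing the −3 overall charge requires Rh(III).
Rh sits in group 9, so the d-electron count is 9 − 3 = 6.
The spin state decides the count: a 4d ion has a large Δₒ and is invariably low-spin.
An octahedral low-spin d⁶ ion is t₂g⁶e_g⁰, giving 0 unpaired electrons.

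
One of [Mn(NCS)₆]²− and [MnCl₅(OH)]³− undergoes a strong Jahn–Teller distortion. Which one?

[Mn(NCS)₆]²−: Each isothiocyanate is −1; balancing the −2 overall charge requires Mn(IV). Mn sits in group 7, so the d-electron count is 7 − 4 = 3. The d³ configuration leaves the e_g set evenly filled (or empty) — no strong Jahn–Teller driving force.
[MnCl₅(OH)]³−: Ligand charges: each chloride is −1; each hydroxide is −1. With an overall charge of −3 the manganese centre must be in the +3 oxidation state. Manganese is a group-7 element; Mn(III) is therefore d⁴. Chloride and hydroxide are weak-field ligands for a first-row metal, so the complex is high-spin. The t₂g³e_g¹ (high-spin) configuration has an unevenly filled e_g set; the Jahn–Teller theorem predicts a tetragonal distortion (typically axial elongation) to lift the degeneracy.

[MnCl₅(OH)]³−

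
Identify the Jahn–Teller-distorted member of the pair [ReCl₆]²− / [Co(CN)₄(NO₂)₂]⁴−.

[Co(CN)₄(NO₂)₂]⁴−

[ReCl₆]²−: Each chloride is −1; balancing the −2 overall charge requires Re(IV). Rhenium is a group-7 element; Re(IV) is therefore d³. The d³ configuration leaves the e_g set evenly filled (or empty) — no strong Jahn–Teller driving force.
[Co(CN)₄(NO₂)₂]⁴−: Each cyanide is −1; each nitro (N-bound nitrite) is −1; balancing the −4 overall charge requires Co(II). Group 9 minus oxidation state 2 gives a d⁷ configuration. Cyanide and nitro (N-bound nitrite) are strong-field ligands (high in the spectrochemical series) for a first-row metal, so the complex is low-spin. The t₂g⁶e_g¹ (low-spin) configuration has an unevenly filled e_g set; the Jahn–Teller theorem predicts a tetragonal distortion (typically axial elongation) to lift the degeneracy.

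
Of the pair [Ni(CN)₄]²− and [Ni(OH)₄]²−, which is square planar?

For [Ni(CN)₄]²−: Summing ligand charges against the −2 overall charge gives an oxidation state of +2 for nickel. Ni sits in group 10, so the d-electron count is 10 − 2 = 8. Cyanide is a strong-field ligand (high in the spectrochemical series). A 3d d⁸ ion with strong-field ligands gains enough CFSE to favour square planar over tetrahedral. → square planar.
For [Ni(OH)₄]²−: Summing ligand charges against the −2 overall charge gives an oxidation state of +2 for nickel. Ni sits in group 10, so the d-electron count is 10 − 2 = 8. Hydroxide is a weak-field ligand. With weak-field ligands the CFSE gain from square planar is small, so a 3d d⁸ ion takes the sterically preferred tetrahedral geometry. → tetrahedral.

[Ni(CN)₄]²−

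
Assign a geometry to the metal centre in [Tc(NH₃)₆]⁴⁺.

Summing ligand charges against the +4 overall charge gives an oxidation state of +4 for technetium.
Group 7 minus oxidation state 4 gives a d³ configuration.
Coordination number: 6.
Six donors around a single metal centre give an octahedral coordination sphere.

octahedral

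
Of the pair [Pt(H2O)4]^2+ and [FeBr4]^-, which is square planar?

[Pt(H2O)4]^2+

For [Pt(H2O)4]^2+: Ligand charges: water is neutral. With an overall charge of +2 the platinum centre must be in the +2 oxidation state. Pt sits in group 10, so the d-electron count is 10 − 2 = 8. A 5d d⁸ ion has a large crystal-field splitting; square planar leaves the high-energy d_{x²−y²} orbital empty and maximises CFSE. → square planar.
For [FeBr4]^-: Summing ligand charges against the −1 overall charge gives an oxidation state of +3 for iron. Iron is a group-8 element; Fe(III) is therefore d⁵. A high-spin d⁵ ion has zero CFSE in either geometry, so four ligands adopt the sterically favoured tetrahedral geometry. → tetrahedral.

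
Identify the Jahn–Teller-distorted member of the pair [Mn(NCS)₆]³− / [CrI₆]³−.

[Mn(NCS)₆]³−

[Mn(NCS)₆]³−: Summing ligand charges against the −3 overall charge gives an oxidation state of +3 for manganese. Group 7 minus oxidation state 3 gives a d⁴ configuration. Isothiocyanate is a weak-field ligand for a first-row metal, so the complex is high-spin. The t₂g³e_g¹ (high-spin) configuration has an unevenly filled e_g set; the Jahn–Teller theorem predicts a tetragonal distortion (typically axial elongation) to lift the degeneracy.
[CrI₆]³−: Ligand charges: each iodide is −1. With an overall charge of −3 the chromium centre must be in the +3 oxidation state. Cr sits in group 6, so the d-electron count is 6 − 3 = 3. The d³ configuration leaves the e_g set evenly filled (or empty) — no strong Jahn–Teller driving force.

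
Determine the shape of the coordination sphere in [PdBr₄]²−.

square planar

Each bromide is −1; balancing the −2 overall charge requires Pd(II).
Group 10 minus oxidation state 2 gives a d⁸ configuration.
Coordination number: 4.
A 4d d⁸ ion has a large crystal-field splitting; square planar leaves the high-energy d_{x²−y²} orbital empty and maximises CFSE.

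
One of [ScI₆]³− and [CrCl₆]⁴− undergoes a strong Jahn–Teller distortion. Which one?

[ScI₆]³−: Each iodide is −1; balancing the −3 overall charge requires Sc(III). Scandium is a group-3 element; Sc(III) is therefore d⁰. The d⁰ configuration leaves the e_g set evenly filled (or empty) — no strong Jahn–Teller driving force.
[CrCl₆]⁴−: Summing ligand charges against the −4 overall charge gives an oxidation state of +2 for chromium. Chromium is a group-6 element; Cr(II) is therefore d⁴. Chloride is a weak-field ligand for a first-row metal, so the complex is high-spin. The t₂g³e_g¹ (high-spin) configuration has an unevenly filled e_g set; the Jahn–Teller theorem predicts a tetragonal distortion (typically axial elongation) to lift the degeneracy.

[CrCl₆]⁴−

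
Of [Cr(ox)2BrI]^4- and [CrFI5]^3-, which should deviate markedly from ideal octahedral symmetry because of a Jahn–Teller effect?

[Cr(ox)2BrI]^4-: Ligand charges: each oxalate is −2; each bromide is −1; each iodide is −1. With an overall charge of −4 the chromium centre must be in the +2 oxidation state. Chromium is a group-6 element; Cr(II) is therefore d⁴. Bromide, iodide, and oxalate are weak-field ligands for a first-row metal, so the complex is high-spin. The t₂g³e_g¹ (high-spin) configuration has an unevenly filled e_g set; the Jahn–Teller theorem predicts a tetragonal distortion (typically axial elongation) to lift the degeneracy.
[CrFI5]^3-: Ligand charges: each fluoride is −1; each iodide is −1. With an overall charge of −3 the chromium centre must be in the +3 oxidation state. Group 6 minus oxidation state 3 gives a d³ configuration. The d³ configuration leaves the e_g set evenly filled (or empty) — no strong Jahn–Teller driving force.

[Cr(ox)2BrI]^4-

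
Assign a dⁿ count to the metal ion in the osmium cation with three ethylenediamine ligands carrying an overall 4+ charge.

d⁴

Ethylenediamine is neutral; balancing the +4 overall charge requires Os(IV).
Osmium is a group-8 element; Os(IV) is therefore d⁴.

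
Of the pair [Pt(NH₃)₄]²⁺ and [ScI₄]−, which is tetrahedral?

[ScI₄]−

For [Pt(NH₃)₄]²⁺: Summing ligand charges against the +2 overall charge gives an oxidation state of +2 for platinum. Pt sits in group 10, so the d-electron count is 10 − 2 = 8. A 5d d⁸ ion has a large crystal-field splitting; square planar leaves the high-energy d_{x²−y²} orbital empty and maximises CFSE. → square planar.
For [ScI₄]−: Ligand charges: each iodide is −1. With an overall charge of −1 the scandium centre must be in the +3 oxidation state. Group 3 minus oxidation state 3 gives a d⁰ configuration. A d⁰ ion has no crystal-field stabilisation preference between square planar and tetrahedral, so four ligands adopt the sterically favoured tetrahedral geometry. → tetrahedral.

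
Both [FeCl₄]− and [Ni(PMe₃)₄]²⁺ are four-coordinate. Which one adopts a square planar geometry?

For [FeCl₄]−: Summing ligand charges against the −1 overall charge gives an oxidation state of +3 for iron. Group 8 minus oxidation state 3 gives a d⁵ configuration. A high-spin d⁵ ion has zero CFSE in either geometry, so four ligands adopt the sterically favoured tetrahedral geometry. → tetrahedral.
For [Ni(PMe₃)₄]²⁺: Ligand charges: trimethylphosphine is neutral. With an overall charge of +2 the nickel centre must be in the +2 oxidation state. Group 10 minus oxidation state 2 gives a d⁸ configuration. Trimethylphosphine is a strong-field ligand (high in the spectrochemical series). A 3d d⁸ ion with strong-field ligands gains enough CFSE to favour square planar over tetrahedral. → square planar.

[Ni(PMe₃)₄]²⁺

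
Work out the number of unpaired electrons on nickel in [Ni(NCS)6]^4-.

2 unpaired electrons

Summing ligand charges against the −4 overall charge gives an oxidation state of +2 for nickel.
Nickel is a group-10 element; Ni(II) is therefore d⁸.
In an octahedral field the d⁸ configuration is t₂g⁶e_g² (only one arrangement possible), giving 2 unpaired electrons.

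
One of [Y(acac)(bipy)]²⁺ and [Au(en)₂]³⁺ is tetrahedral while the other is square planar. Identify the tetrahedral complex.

[Y(acac)(bipy)]²⁺

For [Y(acac)(bipy)]²⁺: Each acetylacetonate is −1; 2,2′-bipyridine is neutral; balancing the +2 overall charge requires Y(III). Y sits in group 3, so the d-electron count is 3 − 3 = 0. A d⁰ ion has no crystal-field stabilisation preference between square planar and tetrahedral, so four ligands adopt the sterically favoured tetrahedral geometry. → tetrahedral.
For [Au(en)₂]³⁺: Summing ligand charges against the +3 overall charge gives an oxidation state of +3 for gold. Group 11 minus oxidation state 3 gives a d⁸ configuration. A 5d d⁸ ion has a large crystal-field splitting; square planar leaves the high-energy d_{x²−y²} orbital empty and maximises CFSE. → square planar.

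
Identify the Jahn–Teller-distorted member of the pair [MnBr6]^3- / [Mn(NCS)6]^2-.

[MnBr6]^3-

[MnBr6]^3-: Summing ligand charges against the −3 overall charge gives an oxidation state of +3 for manganese. Group 7 minus oxidation state 3 gives a d⁴ configuration. Bromide is a weak-field ligand for a first-row metal, so the complex is high-spin. The t₂g³e_g¹ (high-spin) configuration has an unevenly filled e_g set; the Jahn–Teller theorem predicts a tetragonal distortion (typically axial elongation) to lift the degeneracy.
[Mn(NCS)6]^2-: Each isothiocyanate is −1; balancing the −2 overall charge requires Mn(IV). Manganese is a group-7 element; Mn(IV) is therefore d³. The d³ configuration leaves the e_g set evenly filled (or empty) — no strong Jahn–Teller driving force.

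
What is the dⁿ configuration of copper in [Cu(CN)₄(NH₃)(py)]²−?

d9

Each cyanide is −1; ammonia is neutral; pyridine is neutral; balancing the −2 overall charge requires Cu(II).
Cu sits in group 11, so the d-electron count is 11 − 2 = 9.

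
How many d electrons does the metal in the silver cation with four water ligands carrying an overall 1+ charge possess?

d10

Summing ligand charges against the +1 overall charge gives an oxidation state of +1 for silver.
Ag sits in group 11, so the d-electron count is 11 − 1 = 10.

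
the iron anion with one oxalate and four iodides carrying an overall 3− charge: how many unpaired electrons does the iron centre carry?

5

Each oxalate is −2; each iodide is −1; balancing the −3 overall charge requires Fe(III).
Fe sits in group 8, so the d-electron count is 8 − 3 = 5.
Counting donor atoms: 1×oxalate (bidentate) → 2 donors; 4×iodide (monodentate) → 4 donors. Coordination number = 6.
The spin state decides the count: Iodide and oxalate are weak-field ligands for a first-row metal, so the complex is high-spin.
An octahedral high-spin d⁵ ion is t₂g³e_g², giving 5 unpaired electrons.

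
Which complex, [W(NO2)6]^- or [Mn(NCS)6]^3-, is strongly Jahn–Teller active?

[W(NO2)6]^-: Summing ligand charges against the −1 overall charge gives an oxidation state of +5 for tungsten. Group 6 minus oxidation state 5 gives a d¹ configuration. The d¹ configuration leaves the e_g set evenly filled (or empty) — no strong Jahn–Teller driving force.
[Mn(NCS)6]^3-: Summing ligand charges against the −3 overall charge gives an oxidation state of +3 for manganese. Mn sits in group 7, so the d-electron count is 7 − 3 = 4. Isothiocyanate is a weak-field ligand for a first-row metal, so the complex is high-spin. The t₂g³e_g¹ (high-spin) configuration has an unevenly filled e_g set; the Jahn–Teller theorem predicts a tetragonal distortion (typically axial elongation) to lift the degeneracy.

[Mn(NCS)6]^3-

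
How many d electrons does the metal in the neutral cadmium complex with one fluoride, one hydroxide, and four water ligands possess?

Summing ligand charges against the 0 overall charge gives an oxidation state of +2 for cadmium.
Group 12 minus oxidation state 2 gives a d¹⁰ configuration.

d¹⁰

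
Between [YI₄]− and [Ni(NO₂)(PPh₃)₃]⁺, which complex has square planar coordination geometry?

For [YI₄]−: Each iodide is −1; balancing the −1 overall charge requires Y(III). Yttrium is a group-3 element; Y(III) is therefore d⁰. A d⁰ ion has no crystal-field stabilisation preference between square planar and tetrahedral, so four ligands adopt the sterically favoured tetrahedral geometry. → tetrahedral.
For [Ni(NO₂)(PPh₃)₃]⁺: Summing ligand charges against the +1 overall charge gives an oxidation state of +2 for nickel. Group 10 minus oxidation state 2 gives a d⁸ configuration. Nitro (N-bound nitrite) and triphenylphosphine are strong-field ligands (high in the spectrochemical series). A 3d d⁸ ion with strong-field ligands gains enough CFSE to favour square planar over tetrahedral. → square planar.

[Ni(NO₂)(PPh₃)₃]⁺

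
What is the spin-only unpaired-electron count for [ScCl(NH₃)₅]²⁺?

Summing ligand charges against the +2 overall charge gives an oxidation state of +3 for scandium.
Sc sits in group 3, so the d-electron count is 3 − 3 = 0.
In an octahedral field the d⁰ configuration is t₂g⁰e_g⁰, giving 0 unpaired electrons.

0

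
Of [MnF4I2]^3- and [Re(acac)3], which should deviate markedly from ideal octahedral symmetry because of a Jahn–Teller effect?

[MnF4I2]^3-

[MnF4I2]^3-: Summing ligand charges against the −3 overall charge gives an oxidation state of +3 for manganese. Manganese is a group-7 element; Mn(III) is therefore d⁴. Fluoride and iodide are weak-field ligands for a first-row metal, so the complex is high-spin. The t₂g³e_g¹ (high-spin) configuration has an unevenly filled e_g set; the Jahn–Teller theorem predicts a tetragonal distortion (typically axial elongation) to lift the degeneracy.
[Re(acac)3]: Ligand charges: each acetylacetonate is −1. With an overall charge of 0 the rhenium centre must be in the +3 oxidation state. Group 7 minus oxidation state 3 gives a d⁴ configuration. A 5d ion has a large Δₒ and is invariably low-spin. The d⁴ configuration leaves the e_g set evenly filled (or empty) — no strong Jahn–Teller driving force.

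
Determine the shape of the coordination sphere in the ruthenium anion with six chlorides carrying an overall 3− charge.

Summing ligand charges against the −3 overall charge gives an oxidation state of +3 for ruthenium.
Group 8 minus oxidation state 3 gives a d⁵ configuration.
Coordination number: 6.
Six donors around a single metal centre give an octahedral coordination sphere.

octahedral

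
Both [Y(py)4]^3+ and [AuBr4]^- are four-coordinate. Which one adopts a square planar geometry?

[AuBr4]^-

For [Y(py)4]^3+: Pyridine is neutral; balancing the +3 overall charge requires Y(III). Group 3 minus oxidation state 3 gives a d⁰ configuration. A d⁰ ion has no crystal-field stabilisation preference between square planar and tetrahedral, so four ligands adopt the sterically favoured tetrahedral geometry. → tetrahedral.
For [AuBr4]^-: Each bromide is −1; balancing the −1 overall charge requires Au(III). Group 11 minus oxidation state 3 gives a d⁸ configuration. A 5d d⁸ ion has a large crystal-field splitting; square planar leaves the high-energy d_{x²−y²} orbital empty and maximises CFSE. → square planar.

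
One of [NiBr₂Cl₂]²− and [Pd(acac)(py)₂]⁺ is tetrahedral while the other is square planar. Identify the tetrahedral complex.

For [NiBr₂Cl₂]²−: Each bromide is −1; each chloride is −1; balancing the −2 overall charge requires Ni(II). Group 10 minus oxidation state 2 gives a d⁸ configuration. Bromide and chloride are weak-field ligands. With weak-field ligands the CFSE gain from square planar is small, so a 3d d⁸ ion takes the sterically preferred tetrahedral geometry. → tetrahedral.
For [Pd(acac)(py)₂]⁺: Each acetylacetonate is −1; pyridine is neutral; balancing the +1 overall charge requires Pd(II). Pd sits in group 10, so the d-electron count is 10 − 2 = 8. A 4d d⁸ ion has a large crystal-field splitting; square planar leaves the high-energy d_{x²−y²} orbital empty and maximises CFSE. → square planar.

[NiBr₂Cl₂]²−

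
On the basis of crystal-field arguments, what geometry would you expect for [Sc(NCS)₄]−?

Summing ligand charges against the −1 overall charge gives an oxidation state of +3 for scandium.
Group 3 minus oxidation state 3 gives a d⁰ configuration.
Coordination number: 4.
A d⁰ ion has no crystal-field stabilisation preference between square planar and tetrahedral, so four ligands adopt the sterically favoured tetrahedral geometry.

tetrahedral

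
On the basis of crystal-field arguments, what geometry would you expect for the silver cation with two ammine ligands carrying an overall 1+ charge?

Ammonia is neutral; balancing the +1 overall charge requires Ag(I).
Group 11 minus oxidation state 1 gives a d¹⁰ configuration.
Coordination number: 2.
A d¹⁰ ion with only two ligands adopts a linear arrangement (sp hybridisation; no CFSE preference).

linear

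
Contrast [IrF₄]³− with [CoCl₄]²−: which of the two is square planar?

[IrF₄]³−

For [IrF₄]³−: Ligand charges: each fluoride is −1. With an overall charge of −3 the iridium centre must be in the +1 oxidation state. Group 9 minus oxidation state 1 gives a d⁸ configuration. A 5d d⁸ ion has a large crystal-field splitting; square planar leaves the high-energy d_{x²−y²} orbital empty and maximises CFSE. → square planar.
For [CoCl₄]²−: Summing ligand charges against the −2 overall charge gives an oxidation state of +2 for cobalt. Cobalt is a group-9 element; Co(II) is therefore d⁷. For a high-spin 3d d⁷ ion with weak-field ligands the small Δₜ gives little square-planar CFSE advantage, so four ligands adopt the sterically favoured tetrahedral geometry. → tetrahedral.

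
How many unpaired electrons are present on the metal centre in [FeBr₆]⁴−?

4

Each bromide is −1; balancing the −4 overall charge requires Fe(II).
Fe sits in group 8, so the d-electron count is 8 − 2 = 6.
The spin state decides the count: Bromide is a weak-field ligand for a first-row metal, so the complex is high-spin.
An octahedral high-spin d⁶ ion is t₂g⁴e_g², giving 4 unpaired electrons.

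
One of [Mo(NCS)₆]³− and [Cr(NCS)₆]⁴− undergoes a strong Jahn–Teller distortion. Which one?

[Cr(NCS)₆]⁴−

[Mo(NCS)₆]³−: Each isothiocyanate is −1; balancing the −3 overall charge requires Mo(III). Molybdenum is a group-6 element; Mo(III) is therefore d³. The d³ configuration leaves the e_g set evenly filled (or empty) — no strong Jahn–Teller driving force.
[Cr(NCS)₆]⁴−: Each isothiocyanate is −1; balancing the −4 overall charge requires Cr(II). Chromium is a group-6 element; Cr(II) is therefore d⁴. Isothiocyanate is a weak-field ligand for a first-row metal, so the complex is high-spin. The t₂g³e_g¹ (high-spin) configuration has an unevenly filled e_g set; the Jahn–Teller theorem predicts a tetragonal distortion (typically axial elongation) to lift the degeneracy.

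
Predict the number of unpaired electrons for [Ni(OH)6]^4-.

Each hydroxide is −1; balancing the −4 overall charge requires Ni(II).
Group 10 minus oxidation state 2 gives a d⁸ configuration.
In an octahedral field the d⁸ configuration is t₂g⁶e_g² (only one arrangement possible), giving 2 unpaired electrons.

2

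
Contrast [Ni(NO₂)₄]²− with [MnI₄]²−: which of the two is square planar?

For [Ni(NO₂)₄]²−: Each nitro (N-bound nitrite) is −1; balancing the −2 overall charge requires Ni(II). Nickel is a group-10 element; Ni(II) is therefore d⁸. Nitro (N-bound nitrite) is a strong-field ligand (high in the spectrochemical series). A 3d d⁸ ion with strong-field ligands gains enough CFSE to favour square planar over tetrahedral. → square planar.
For [MnI₄]²−: Each iodide is −1; balancing the −2 overall charge requires Mn(II). Manganese is a group-7 element; Mn(II) is therefore d⁵. A high-spin d⁵ ion has zero CFSE in either geometry, so four ligands adopt the sterically favoured tetrahedral geometry. → tetrahedral.

[Ni(NO₂)₄]²−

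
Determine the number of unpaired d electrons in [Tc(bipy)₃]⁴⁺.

Ligand charges: 2,2′-bipyridine is neutral. With an overall charge of +4 the technetium centre must be in the +4 oxidation state.
Technetium is a group-7 element; Tc(IV) is therefore d³.
Counting donor atoms: 3×2,2′-bipyridine (bidentate) → 6 donors. Coordination number = 6.
In an octahedral field the d³ configuration is t₂g³e_g⁰ (only one arrangement possible), giving 3 unpaired electrons.

3 unpaired electrons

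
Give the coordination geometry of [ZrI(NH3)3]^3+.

tetrahedral

Summing ligand charges against the +3 overall charge gives an oxidation state of +4 for zirconium.
Zirconium is a group-4 element; Zr(IV) is therefore d⁰.
With 4 monodentate ligands the coordination number is 4.
A d⁰ ion has no crystal-field stabilisation preference between square planar and tetrahedral, so four ligands adopt the sterically favoured tetrahedral geometry.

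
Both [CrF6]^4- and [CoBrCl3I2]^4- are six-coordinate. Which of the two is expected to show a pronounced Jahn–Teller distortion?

[CrF6]^4-: Each fluoride is −1; balancing the −4 overall charge requires Cr(II). Group 6 minus oxidation state 2 gives a d⁴ configuration. Fluoride is a weak-field ligand for a first-row metal, so the complex is high-spin. The t₂g³e_g¹ (high-spin) configuration has an unevenly filled e_g set; the Jahn–Teller theorem predicts a tetragonal distortion (typically axial elongation) to lift the degeneracy.
[CoBrCl3I2]^4-: Summing ligand charges against the −4 overall charge gives an oxidation state of +2 for cobalt. Co sits in group 9, so the d-electron count is 9 − 2 = 7. Bromide, chloride, and iodide are weak-field ligands for a first-row metal, so the complex is high-spin. The d⁷ configuration leaves the e_g set evenly filled (or empty) — no strong Jahn–Teller driving force.

[CrF6]^4-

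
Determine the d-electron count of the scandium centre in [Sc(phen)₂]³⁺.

d0

Ligand charges: 1,10-phenanthroline is neutral. With an overall charge of +3 the scandium centre must be in the +3 oxidation state.
Sc sits in group 3, so the d-electron count is 3 − 3 = 0.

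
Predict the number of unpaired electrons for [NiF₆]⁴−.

2 unpaired electrons

Summing ligand charges against the −4 overall charge gives an oxidation state of +2 for nickel.
Ni sits in group 10, so the d-electron count is 10 − 2 = 8.
In an octahedral field the d⁸ configuration is t₂g⁶e_g² (only one arrangement possible), giving 2 unpaired electrons.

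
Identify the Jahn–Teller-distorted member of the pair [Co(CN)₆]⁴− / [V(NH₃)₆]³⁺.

[Co(CN)₆]⁴−: Summing ligand charges against the −4 overall charge gives an oxidation state of +2 for cobalt. Cobalt is a group-9 element; Co(II) is therefore d⁷. Cyanide is a strong-field ligand (high in the spectrochemical series) for a first-row metal, so the complex is low-spin. The t₂g⁶e_g¹ (low-spin) configuration has an unevenly filled e_g set; the Jahn–Teller theorem predicts a tetragonal distortion (typically axial elongation) to lift the degeneracy.
[V(NH₃)₆]³⁺: Ligand charges: ammonia is neutral. With an overall charge of +3 the vanadium centre must be in the +3 oxidation state. Group 5 minus oxidation state 3 gives a d² configuration. The d² configuration leaves the e_g set evenly filled (or empty) — no strong Jahn–Teller driving force.

[Co(CN)₆]⁴−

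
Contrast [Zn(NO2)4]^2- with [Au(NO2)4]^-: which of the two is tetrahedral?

For [Zn(NO2)4]^2-: Summing ligand charges against the −2 overall charge gives an oxidation state of +2 for zinc. Zn sits in group 12, so the d-electron count is 12 − 2 = 10. A d¹⁰ ion has no crystal-field stabilisation preference between square planar and tetrahedral, so four ligands adopt the sterically favoured tetrahedral geometry. → tetrahedral.
For [Au(NO2)4]^-: Ligand charges: each nitro (N-bound nitrite) is −1. With an overall charge of −1 the gold centre must be in the +3 oxidation state. Gold is a group-11 element; Au(III) is therefore d⁸. A 5d d⁸ ion has a large crystal-field splitting; square planar leaves the high-energy d_{x²−y²} orbital empty and maximises CFSE. → square planar.

[Zn(NO2)4]^2-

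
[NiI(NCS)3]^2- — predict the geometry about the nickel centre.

tetrahedral

Ligand charges: each iodide is −1; each isothiocyanate is −1. With an overall charge of −2 the nickel centre must be in the +2 oxidation state.
Group 10 minus oxidation state 2 gives a d⁸ configuration.
With 4 monodentate ligands the coordination number is 4.
Iodide and isothiocyanate are weak-field ligands.
With weak-field ligands the CFSE gain from square planar is small, so a 3d d⁸ ion takes the sterically preferred tetrahedral geometry.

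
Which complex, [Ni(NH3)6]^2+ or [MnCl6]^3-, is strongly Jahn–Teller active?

[Ni(NH3)6]^2+: Summing ligand charges against the +2 overall charge gives an oxidation state of +2 for nickel. Ni sits in group 10, so the d-electron count is 10 − 2 = 8. The d⁸ configuration leaves the e_g set evenly filled (or empty) — no strong Jahn–Teller driving force.
[MnCl6]^3-: Summing ligand charges against the −3 overall charge gives an oxidation state of +3 for manganese. Mn sits in group 7, so the d-electron count is 7 − 3 = 4. Chloride is a weak-field ligand for a first-row metal, so the complex is high-spin. The t₂g³e_g¹ (high-spin) configuration has an unevenly filled e_g set; the Jahn–Teller theorem predicts a tetragonal distortion (typically axial elongation) to lift the degeneracy.

[MnCl6]^3-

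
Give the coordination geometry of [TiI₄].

Summing ligand charges against the 0 overall charge gives an oxidation state of +4 for titanium.
Titanium is a group-4 element; Ti(IV) is therefore d⁰.
With 4 monodentate ligands the coordination number is 4.
A d⁰ ion has no crystal-field stabilisation preference between square planar and tetrahedral, so four ligands adopt the sterically favoured tetrahedral geometry.

tetrahedral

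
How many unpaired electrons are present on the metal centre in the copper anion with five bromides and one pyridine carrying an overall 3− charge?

1 unpaired electron

Each bromide is −1; pyridine is neutral; balancing the −3 overall charge requires Cu(II).
Group 11 minus oxidation state 2 gives a d⁹ configuration.
In an octahedral field the d⁹ configuration is t₂g⁶e_g³ (only one arrangement possible), giving 1 unpaired electron.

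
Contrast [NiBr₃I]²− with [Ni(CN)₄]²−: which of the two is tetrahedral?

For [NiBr₃I]²−: Each bromide is −1; each iodide is −1; balancing the −2 overall charge requires Ni(II). Group 10 minus oxidation state 2 gives a d⁸ configuration. Bromide and iodide are weak-field ligands. With weak-field ligands the CFSE gain from square planar is small, so a 3d d⁸ ion takes the sterically preferred tetrahedral geometry. → tetrahedral.
For [Ni(CN)₄]²−: Each cyanide is −1; balancing the −2 overall charge requires Ni(II). Ni sits in group 10, so the d-electron count is 10 − 2 = 8. Cyanide is a strong-field ligand (high in the spectrochemical series). A 3d d⁸ ion with strong-field ligands gains enough CFSE to favour square planar over tetrahedral. → square planar.

[NiBr₃I]²−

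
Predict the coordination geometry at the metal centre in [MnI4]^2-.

Each iodide is −1; balancing the −2 overall charge requires Mn(II).
Manganese is a group-7 element; Mn(II) is therefore d⁵.
Coordination number: 4.
Iodide is a weak-field ligand.
A high-spin d⁵ ion has zero CFSE in either geometry, so four ligands adopt the sterically favoured tetrahedral geometry.

tetrahedral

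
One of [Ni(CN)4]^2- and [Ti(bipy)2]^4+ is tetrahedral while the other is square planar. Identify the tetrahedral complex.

[Ti(bipy)2]^4+

For [Ni(CN)4]^2-: Summing ligand charges against the −2 overall charge gives an oxidation state of +2 for nickel. Ni sits in group 10, so the d-electron count is 10 − 2 = 8. Cyanide is a strong-field ligand (high in the spectrochemical series). A 3d d⁸ ion with strong-field ligands gains enough CFSE to favour square planar over tetrahedral. → square planar.
For [Ti(bipy)2]^4+: Ligand charges: 2,2′-bipyridine is neutral. With an overall charge of +4 the titanium centre must be in the +4 oxidation state. Titanium is a group-4 element; Ti(IV) is therefore d⁰. A d⁰ ion has no crystal-field stabilisation preference between square planar and tetrahedral, so four ligands adopt the sterically favoured tetrahedral geometry. → tetrahedral.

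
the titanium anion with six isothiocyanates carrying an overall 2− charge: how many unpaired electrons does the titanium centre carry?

0

Summing ligand charges against the −2 overall charge gives an oxidation state of +4 for titanium.
Group 4 minus oxidation state 4 gives a d⁰ configuration.
In an octahedral field the d⁰ configuration is t₂g⁰e_g⁰, giving 0 unpaired electrons.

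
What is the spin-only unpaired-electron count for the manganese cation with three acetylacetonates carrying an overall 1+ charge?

Ligand charges: each acetylacetonate is −1. With an overall charge of +1 the manganese centre must be in the +4 oxidation state.
Group 7 minus oxidation state 4 gives a d³ configuration.
Counting donor atoms: 3×acetylacetonate (bidentate) → 6 donors. Coordination number = 6.
In an octahedral field the d³ configuration is t₂g³e_g⁰ (only one arrangement possible), giving 3 unpaired electrons.

3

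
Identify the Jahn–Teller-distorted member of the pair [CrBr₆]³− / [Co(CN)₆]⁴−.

[CrBr₆]³−: Summing ligand charges against the −3 overall charge gives an oxidation state of +3 for chromium. Chromium is a group-6 element; Cr(III) is therefore d³. The d³ configuration leaves the e_g set evenly filled (or empty) — no strong Jahn–Teller driving force.
[Co(CN)₆]⁴−: Ligand charges: each cyanide is −1. With an overall charge of −4 the cobalt centre must be in the +2 oxidation state. Group 9 minus oxidation state 2 gives a d⁷ configuration. Cyanide is a strong-field ligand (high in the spectrochemical series) for a first-row metal, so the complex is low-spin. The t₂g⁶e_g¹ (low-spin) configuration has an unevenly filled e_g set; the Jahn–Teller theorem predicts a tetragonal distortion (typically axial elongation) to lift the degeneracy.

[Co(CN)₆]⁴−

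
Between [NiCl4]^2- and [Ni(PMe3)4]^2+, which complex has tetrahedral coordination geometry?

[NiCl4]^2-

For [NiCl4]^2-: Each chloride is −1; balancing the −2 overall charge requires Ni(II). Nickel is a group-10 element; Ni(II) is therefore d⁸. Chloride is a weak-field ligand. With weak-field ligands the CFSE gain from square planar is small, so a 3d d⁸ ion takes the sterically preferred tetrahedral geometry. → tetrahedral.
For [Ni(PMe3)4]^2+: Trimethylphosphine is neutral; balancing the +2 overall charge requires Ni(II). Nickel is a group-10 element; Ni(II) is therefore d⁸. Trimethylphosphine is a strong-field ligand (high in the spectrochemical series). A 3d d⁸ ion with strong-field ligands gains enough CFSE to favour square planar over tetrahedral. → square planar.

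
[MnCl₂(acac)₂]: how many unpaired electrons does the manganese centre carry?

3

Ligand charges: each chloride is −1; each acetylacetonate is −1. With an overall charge of 0 the manganese centre must be in the +4 oxidation state.
Mn sits in group 7, so the d-electron count is 7 − 4 = 3.
Counting donor atoms: 2×chloride (monodentate) → 2 donors; 2×acetylacetonate (bidentate) → 4 donors. Coordination number = 6.
In an octahedral field the d³ configuration is t₂g³e_g⁰ (only one arrangement possible), giving 3 unpaired electrons.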